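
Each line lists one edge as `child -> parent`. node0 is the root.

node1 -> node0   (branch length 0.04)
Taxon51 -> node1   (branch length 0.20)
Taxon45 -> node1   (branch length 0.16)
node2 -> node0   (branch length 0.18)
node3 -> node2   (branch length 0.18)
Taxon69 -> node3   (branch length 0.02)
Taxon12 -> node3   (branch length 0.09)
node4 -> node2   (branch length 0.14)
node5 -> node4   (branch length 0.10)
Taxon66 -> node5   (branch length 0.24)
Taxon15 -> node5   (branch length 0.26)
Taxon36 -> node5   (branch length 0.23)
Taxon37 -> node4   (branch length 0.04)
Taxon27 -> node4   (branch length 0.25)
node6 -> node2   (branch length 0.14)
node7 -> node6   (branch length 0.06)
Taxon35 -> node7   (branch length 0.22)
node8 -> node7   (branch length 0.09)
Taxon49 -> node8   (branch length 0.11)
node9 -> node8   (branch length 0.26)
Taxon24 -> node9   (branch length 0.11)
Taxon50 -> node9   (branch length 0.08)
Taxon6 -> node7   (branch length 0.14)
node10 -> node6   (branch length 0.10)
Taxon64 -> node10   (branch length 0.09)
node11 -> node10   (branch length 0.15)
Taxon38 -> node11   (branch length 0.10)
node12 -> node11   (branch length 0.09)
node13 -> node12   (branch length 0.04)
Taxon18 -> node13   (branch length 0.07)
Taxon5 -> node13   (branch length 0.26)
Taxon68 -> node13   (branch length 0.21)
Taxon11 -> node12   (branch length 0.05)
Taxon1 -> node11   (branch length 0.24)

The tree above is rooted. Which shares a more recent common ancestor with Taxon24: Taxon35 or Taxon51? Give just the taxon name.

The MRCA of Taxon24 and Taxon35 subtends (Taxon35,(Taxon49,(Taxon24,Taxon50)),Taxon6) (5 taxa).
The MRCA of Taxon24 and Taxon51 is the root, subtending the entire tree (21 taxa).
The first is nested inside the second, so Taxon24 shares a more recent common ancestor with Taxon35.

Taxon35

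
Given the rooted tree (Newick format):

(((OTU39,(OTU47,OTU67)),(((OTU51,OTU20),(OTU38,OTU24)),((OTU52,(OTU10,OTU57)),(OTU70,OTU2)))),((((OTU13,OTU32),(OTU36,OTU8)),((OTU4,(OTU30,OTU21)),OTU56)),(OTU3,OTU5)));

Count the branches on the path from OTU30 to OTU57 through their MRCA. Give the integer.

The MRCA of OTU30 and OTU57 is the root of the tree.
From OTU30 up to that node: 6 branches. From OTU57 up to the same node: 6 branches. Total: 6 + 6 = 12.

12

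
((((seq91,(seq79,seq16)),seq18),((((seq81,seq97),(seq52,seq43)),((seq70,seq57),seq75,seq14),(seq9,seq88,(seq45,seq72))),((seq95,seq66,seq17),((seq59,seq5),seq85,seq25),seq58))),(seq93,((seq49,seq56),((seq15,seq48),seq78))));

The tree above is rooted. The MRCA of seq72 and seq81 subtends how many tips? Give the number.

12

The MRCA of seq72 and seq81 is the node subtending (((seq81,seq97),(seq52,seq43)),((seq70,seq57),seq75,seq14),(seq9,seq88,(seq45,seq72))).
That clade contains 12 terminal taxa: seq14, seq43, seq45, seq52, seq57, seq70, seq72, seq75, seq81, seq88, seq9, seq97.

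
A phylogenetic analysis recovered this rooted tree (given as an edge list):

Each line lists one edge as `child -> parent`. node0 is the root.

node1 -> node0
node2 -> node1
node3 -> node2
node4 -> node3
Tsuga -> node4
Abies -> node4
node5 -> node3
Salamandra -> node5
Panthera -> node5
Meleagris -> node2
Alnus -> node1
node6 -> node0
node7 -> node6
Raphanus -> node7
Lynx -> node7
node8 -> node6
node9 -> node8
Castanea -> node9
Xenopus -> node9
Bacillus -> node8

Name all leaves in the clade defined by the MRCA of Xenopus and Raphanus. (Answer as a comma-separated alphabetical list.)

Tracing Xenopus: it sits inside (Castanea,Xenopus).
Tracing Raphanus: it sits inside (Raphanus,Lynx).
The smallest clade enclosing both is ((Raphanus,Lynx),((Castanea,Xenopus),Bacillus)); the answer is its 5 terminal taxa in alphabetical order.

Bacillus, Castanea, Lynx, Raphanus, Xenopus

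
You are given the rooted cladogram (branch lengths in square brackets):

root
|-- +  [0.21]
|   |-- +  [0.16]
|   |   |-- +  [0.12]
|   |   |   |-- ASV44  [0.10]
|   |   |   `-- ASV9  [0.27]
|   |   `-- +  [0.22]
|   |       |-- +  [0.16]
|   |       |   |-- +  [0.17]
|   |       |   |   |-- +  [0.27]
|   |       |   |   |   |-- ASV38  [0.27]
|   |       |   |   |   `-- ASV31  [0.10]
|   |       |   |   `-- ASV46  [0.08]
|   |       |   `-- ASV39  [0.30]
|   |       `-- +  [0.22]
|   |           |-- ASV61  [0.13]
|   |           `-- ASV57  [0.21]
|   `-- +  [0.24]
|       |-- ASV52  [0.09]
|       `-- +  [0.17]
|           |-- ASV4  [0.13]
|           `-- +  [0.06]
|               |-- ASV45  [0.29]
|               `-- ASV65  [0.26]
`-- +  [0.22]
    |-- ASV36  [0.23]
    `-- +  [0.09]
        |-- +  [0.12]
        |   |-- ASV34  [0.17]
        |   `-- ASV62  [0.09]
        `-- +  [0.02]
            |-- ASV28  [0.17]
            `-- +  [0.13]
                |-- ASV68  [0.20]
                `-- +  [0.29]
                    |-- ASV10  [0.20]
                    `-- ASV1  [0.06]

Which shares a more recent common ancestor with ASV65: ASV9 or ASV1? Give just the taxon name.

ASV9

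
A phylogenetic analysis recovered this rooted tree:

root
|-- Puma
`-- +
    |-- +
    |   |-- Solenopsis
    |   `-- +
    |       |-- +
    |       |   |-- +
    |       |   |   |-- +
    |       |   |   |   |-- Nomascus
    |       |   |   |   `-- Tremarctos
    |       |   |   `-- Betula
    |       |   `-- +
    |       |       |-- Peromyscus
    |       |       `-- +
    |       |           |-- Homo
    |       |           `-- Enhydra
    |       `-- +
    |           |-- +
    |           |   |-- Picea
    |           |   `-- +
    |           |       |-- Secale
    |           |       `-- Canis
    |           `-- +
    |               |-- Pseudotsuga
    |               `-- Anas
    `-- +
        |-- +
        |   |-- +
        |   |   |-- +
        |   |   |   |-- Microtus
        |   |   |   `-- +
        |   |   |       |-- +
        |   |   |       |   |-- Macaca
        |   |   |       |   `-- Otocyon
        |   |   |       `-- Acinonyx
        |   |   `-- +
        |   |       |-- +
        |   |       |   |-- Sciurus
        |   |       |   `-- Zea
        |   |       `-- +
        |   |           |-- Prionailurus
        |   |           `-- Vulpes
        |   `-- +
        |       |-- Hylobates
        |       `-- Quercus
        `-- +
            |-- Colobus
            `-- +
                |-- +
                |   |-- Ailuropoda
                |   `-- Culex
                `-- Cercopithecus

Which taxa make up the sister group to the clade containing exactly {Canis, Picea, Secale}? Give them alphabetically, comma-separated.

The clade containing exactly {Canis, Picea, Secale} attaches to the tree at the node subtending ((Picea,(Secale,Canis)),(Pseudotsuga,Anas)).
The other lineage descending from that same node — the sister group — is (Pseudotsuga,Anas); its 2 tips in alphabetical order are the answer.

Anas, Pseudotsuga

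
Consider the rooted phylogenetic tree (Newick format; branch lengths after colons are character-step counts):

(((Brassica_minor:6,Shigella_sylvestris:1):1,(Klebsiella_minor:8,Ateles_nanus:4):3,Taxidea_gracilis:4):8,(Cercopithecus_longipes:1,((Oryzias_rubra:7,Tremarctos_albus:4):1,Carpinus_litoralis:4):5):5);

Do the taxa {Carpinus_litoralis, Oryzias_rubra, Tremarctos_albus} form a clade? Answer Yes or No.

Yes

The most recent common ancestor of these taxa subtends ((Oryzias_rubra,Tremarctos_albus),Carpinus_litoralis).
That clade has exactly 3 tips — every listed taxon and nothing else — so the group is monophyletic.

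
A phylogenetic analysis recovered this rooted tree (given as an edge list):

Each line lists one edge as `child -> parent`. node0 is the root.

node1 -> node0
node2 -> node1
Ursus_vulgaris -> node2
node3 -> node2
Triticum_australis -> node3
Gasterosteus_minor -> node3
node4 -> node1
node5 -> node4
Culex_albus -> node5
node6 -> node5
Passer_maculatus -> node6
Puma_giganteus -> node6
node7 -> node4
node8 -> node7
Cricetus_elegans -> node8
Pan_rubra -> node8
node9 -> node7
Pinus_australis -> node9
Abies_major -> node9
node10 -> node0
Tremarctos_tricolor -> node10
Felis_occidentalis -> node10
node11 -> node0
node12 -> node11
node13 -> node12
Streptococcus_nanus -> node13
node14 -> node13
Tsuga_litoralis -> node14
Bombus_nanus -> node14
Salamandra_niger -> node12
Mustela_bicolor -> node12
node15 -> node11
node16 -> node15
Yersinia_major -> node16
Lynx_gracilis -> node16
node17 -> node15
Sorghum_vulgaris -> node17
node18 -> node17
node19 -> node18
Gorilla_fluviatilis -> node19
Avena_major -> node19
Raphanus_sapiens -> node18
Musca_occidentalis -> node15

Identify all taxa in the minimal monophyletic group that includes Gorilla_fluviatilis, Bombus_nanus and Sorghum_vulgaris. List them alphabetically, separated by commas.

Tracing Gorilla_fluviatilis: it sits inside (Gorilla_fluviatilis,Avena_major).
Tracing Bombus_nanus: it sits inside (Tsuga_litoralis,Bombus_nanus).
Tracing Sorghum_vulgaris: it sits inside (Sorghum_vulgaris,((Gorilla_fluviatilis,Avena_major),Raphanus_sapiens)).
The smallest clade enclosing all 3 is (((Streptococcus_nanus,(Tsuga_litoralis,Bombus_nanus)),Salamandra_niger,Mustela_bicolor),((Yersinia_major,Lynx_gracilis),(Sorghum_vulgaris,((Gorilla_fluviatilis,Avena_major),Raphanus_sapiens)),Musca_occidentalis)); the answer is its 12 terminal taxa in alphabetical order.

Avena_major, Bombus_nanus, Gorilla_fluviatilis, Lynx_gracilis, Musca_occidentalis, Mustela_bicolor, Raphanus_sapiens, Salamandra_niger, Sorghum_vulgaris, Streptococcus_nanus, Tsuga_litoralis, Yersinia_major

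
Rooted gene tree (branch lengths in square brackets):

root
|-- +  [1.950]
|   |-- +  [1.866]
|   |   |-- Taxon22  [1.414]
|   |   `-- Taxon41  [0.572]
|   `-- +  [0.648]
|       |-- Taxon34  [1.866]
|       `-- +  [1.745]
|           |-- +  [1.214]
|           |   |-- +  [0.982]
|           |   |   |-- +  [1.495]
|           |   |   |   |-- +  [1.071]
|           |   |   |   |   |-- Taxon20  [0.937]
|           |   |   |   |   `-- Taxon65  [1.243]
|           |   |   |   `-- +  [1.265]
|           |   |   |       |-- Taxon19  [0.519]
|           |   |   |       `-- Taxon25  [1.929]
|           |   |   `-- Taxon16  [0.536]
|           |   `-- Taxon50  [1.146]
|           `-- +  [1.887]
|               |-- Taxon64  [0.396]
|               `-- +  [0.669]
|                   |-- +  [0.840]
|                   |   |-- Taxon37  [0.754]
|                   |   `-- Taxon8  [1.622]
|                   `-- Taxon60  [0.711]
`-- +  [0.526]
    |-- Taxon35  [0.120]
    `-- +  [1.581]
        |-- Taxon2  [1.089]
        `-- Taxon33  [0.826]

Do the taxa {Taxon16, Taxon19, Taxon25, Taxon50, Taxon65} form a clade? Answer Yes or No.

The MRCA of the listed taxa subtends ((((Taxon20,Taxon65),(Taxon19,Taxon25)),Taxon16),Taxon50).
That clade also contains Taxon20, which is not in the proposed group, so the group is not monophyletic.

No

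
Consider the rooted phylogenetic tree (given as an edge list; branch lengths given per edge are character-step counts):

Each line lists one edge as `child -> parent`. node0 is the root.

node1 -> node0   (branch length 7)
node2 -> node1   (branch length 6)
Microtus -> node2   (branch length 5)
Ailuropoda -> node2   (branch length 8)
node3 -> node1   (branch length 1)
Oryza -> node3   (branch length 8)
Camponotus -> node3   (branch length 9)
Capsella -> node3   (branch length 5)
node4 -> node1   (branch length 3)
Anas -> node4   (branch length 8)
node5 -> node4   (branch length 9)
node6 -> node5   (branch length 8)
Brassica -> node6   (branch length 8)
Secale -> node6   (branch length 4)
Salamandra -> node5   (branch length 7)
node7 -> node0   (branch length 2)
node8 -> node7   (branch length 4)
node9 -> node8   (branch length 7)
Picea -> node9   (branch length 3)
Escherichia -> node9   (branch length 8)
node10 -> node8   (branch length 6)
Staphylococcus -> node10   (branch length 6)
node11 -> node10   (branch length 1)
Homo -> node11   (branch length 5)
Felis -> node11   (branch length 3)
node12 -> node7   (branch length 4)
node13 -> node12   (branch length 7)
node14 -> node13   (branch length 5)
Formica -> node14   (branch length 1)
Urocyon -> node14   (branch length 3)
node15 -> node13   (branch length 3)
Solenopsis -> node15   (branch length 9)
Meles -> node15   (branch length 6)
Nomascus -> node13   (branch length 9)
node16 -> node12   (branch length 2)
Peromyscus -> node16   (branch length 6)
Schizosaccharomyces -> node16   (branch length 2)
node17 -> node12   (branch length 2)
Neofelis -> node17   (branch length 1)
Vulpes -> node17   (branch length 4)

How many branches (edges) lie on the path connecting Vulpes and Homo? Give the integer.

The MRCA of Vulpes and Homo is the node subtending (((Picea,Escherichia),(Staphylococcus,(Homo,Felis))),(((Formica,Urocyon),(Solenopsis,Meles),Nomascus),(Peromyscus,Schizosaccharomyces),(Neofelis,Vulpes))).
From Vulpes up to that node: 3 branches. From Homo up to the same node: 4 branches. Total: 3 + 4 = 7.

7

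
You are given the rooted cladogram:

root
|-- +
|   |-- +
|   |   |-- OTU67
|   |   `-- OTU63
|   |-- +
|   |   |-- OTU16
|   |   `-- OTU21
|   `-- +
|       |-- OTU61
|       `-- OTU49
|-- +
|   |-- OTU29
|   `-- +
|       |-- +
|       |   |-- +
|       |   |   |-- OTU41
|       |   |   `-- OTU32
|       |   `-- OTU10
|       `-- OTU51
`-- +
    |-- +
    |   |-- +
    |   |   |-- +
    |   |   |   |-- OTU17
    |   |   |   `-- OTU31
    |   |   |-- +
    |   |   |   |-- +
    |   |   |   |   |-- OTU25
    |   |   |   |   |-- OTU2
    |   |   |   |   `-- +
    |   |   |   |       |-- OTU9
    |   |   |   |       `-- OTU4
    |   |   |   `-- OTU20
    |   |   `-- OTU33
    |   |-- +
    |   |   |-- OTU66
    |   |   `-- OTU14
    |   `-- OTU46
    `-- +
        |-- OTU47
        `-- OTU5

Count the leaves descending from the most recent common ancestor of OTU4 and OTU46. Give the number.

11

The MRCA of OTU4 and OTU46 is the node subtending (((OTU17,OTU31),((OTU25,OTU2,(OTU9,OTU4)),OTU20),OTU33),(OTU66,OTU14),OTU46).
That clade contains 11 terminal taxa: OTU14, OTU17, OTU2, OTU20, OTU25, OTU31, OTU33, OTU4, OTU46, OTU66, OTU9.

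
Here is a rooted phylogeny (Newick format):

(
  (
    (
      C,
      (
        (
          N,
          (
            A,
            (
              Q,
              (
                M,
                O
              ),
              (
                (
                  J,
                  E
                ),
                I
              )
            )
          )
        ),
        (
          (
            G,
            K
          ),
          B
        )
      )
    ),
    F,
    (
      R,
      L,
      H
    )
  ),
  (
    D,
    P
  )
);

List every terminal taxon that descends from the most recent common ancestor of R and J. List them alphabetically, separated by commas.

Tracing R: it sits inside (R,L,H).
Tracing J: it sits inside (J,E).
The smallest clade enclosing both is ((C,((N,(A,(Q,(M,O),((J,E),I)))),((G,K),B))),F,(R,L,H)); the answer is its 16 terminal taxa in alphabetical order.

A, B, C, E, F, G, H, I, J, K, L, M, N, O, Q, R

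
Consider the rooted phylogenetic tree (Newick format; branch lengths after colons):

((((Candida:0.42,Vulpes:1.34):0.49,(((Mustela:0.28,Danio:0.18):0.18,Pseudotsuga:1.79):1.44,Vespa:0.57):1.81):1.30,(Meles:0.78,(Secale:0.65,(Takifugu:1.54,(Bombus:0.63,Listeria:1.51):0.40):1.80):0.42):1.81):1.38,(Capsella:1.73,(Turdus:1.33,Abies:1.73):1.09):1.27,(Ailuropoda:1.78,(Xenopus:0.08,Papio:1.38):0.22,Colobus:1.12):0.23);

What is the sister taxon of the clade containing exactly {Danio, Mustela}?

The clade containing exactly {Danio, Mustela} attaches to the tree at the node subtending ((Mustela,Danio),Pseudotsuga).
The other lineage descending from that same node — the sister group — is the single tip Pseudotsuga.

Pseudotsuga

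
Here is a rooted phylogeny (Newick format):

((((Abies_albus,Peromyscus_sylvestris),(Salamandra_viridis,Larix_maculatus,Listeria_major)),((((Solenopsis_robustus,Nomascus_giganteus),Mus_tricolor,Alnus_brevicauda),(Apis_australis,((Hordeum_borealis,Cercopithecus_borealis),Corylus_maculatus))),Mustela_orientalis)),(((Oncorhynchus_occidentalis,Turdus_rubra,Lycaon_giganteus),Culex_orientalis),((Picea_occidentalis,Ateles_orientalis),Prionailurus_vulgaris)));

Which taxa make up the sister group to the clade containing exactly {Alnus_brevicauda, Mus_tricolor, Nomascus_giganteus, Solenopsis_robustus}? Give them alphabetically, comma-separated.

Apis_australis, Cercopithecus_borealis, Corylus_maculatus, Hordeum_borealis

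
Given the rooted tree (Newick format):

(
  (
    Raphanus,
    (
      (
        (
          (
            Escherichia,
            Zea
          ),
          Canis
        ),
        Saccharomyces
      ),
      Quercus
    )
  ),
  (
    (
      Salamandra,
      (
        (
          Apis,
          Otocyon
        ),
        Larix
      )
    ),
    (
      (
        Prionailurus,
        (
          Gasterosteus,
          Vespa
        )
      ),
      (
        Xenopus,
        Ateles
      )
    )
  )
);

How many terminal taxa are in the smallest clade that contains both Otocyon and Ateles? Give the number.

9

The MRCA of Otocyon and Ateles is the node subtending ((Salamandra,((Apis,Otocyon),Larix)),((Prionailurus,(Gasterosteus,Vespa)),(Xenopus,Ateles))).
That clade contains 9 terminal taxa: Apis, Ateles, Gasterosteus, Larix, Otocyon, Prionailurus, Salamandra, Vespa, Xenopus.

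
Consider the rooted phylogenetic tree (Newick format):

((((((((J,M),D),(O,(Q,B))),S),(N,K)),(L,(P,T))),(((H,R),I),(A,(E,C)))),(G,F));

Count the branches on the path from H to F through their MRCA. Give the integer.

7

The MRCA of H and F is the root of the tree.
From H up to that node: 5 branches. From F up to the same node: 2 branches. Total: 5 + 2 = 7.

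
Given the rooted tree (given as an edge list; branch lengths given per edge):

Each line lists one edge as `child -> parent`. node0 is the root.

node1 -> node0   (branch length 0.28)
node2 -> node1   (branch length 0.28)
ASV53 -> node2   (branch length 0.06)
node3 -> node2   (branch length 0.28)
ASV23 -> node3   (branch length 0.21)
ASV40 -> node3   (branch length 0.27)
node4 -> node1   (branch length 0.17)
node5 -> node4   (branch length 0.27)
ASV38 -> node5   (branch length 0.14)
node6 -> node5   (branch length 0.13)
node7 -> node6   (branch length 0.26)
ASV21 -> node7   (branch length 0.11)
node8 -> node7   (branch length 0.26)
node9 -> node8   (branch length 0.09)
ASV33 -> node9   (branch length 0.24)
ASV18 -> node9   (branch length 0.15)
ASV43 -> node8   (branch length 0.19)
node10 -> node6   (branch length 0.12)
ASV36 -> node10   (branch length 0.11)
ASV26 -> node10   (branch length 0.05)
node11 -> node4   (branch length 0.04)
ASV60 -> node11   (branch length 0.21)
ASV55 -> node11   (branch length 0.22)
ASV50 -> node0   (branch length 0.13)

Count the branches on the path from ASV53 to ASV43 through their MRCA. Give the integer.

The MRCA of ASV53 and ASV43 is the node subtending ((ASV53,(ASV23,ASV40)),((ASV38,((ASV21,((ASV33,ASV18),ASV43)),(ASV36,ASV26))),(ASV60,ASV55))).
From ASV53 up to that node: 2 branches. From ASV43 up to the same node: 6 branches. Total: 2 + 6 = 8.

8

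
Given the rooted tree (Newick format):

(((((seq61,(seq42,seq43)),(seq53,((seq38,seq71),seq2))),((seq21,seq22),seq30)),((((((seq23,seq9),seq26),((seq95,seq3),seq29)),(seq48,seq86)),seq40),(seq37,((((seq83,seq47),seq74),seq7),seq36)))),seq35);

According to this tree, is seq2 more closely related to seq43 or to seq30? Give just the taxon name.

The MRCA of seq2 and seq43 subtends ((seq61,(seq42,seq43)),(seq53,((seq38,seq71),seq2))) (7 taxa).
The MRCA of seq2 and seq30 subtends (((seq61,(seq42,seq43)),(seq53,((seq38,seq71),seq2))),((seq21,seq22),seq30)) (10 taxa).
The first is nested inside the second, so seq2 shares a more recent common ancestor with seq43.

seq43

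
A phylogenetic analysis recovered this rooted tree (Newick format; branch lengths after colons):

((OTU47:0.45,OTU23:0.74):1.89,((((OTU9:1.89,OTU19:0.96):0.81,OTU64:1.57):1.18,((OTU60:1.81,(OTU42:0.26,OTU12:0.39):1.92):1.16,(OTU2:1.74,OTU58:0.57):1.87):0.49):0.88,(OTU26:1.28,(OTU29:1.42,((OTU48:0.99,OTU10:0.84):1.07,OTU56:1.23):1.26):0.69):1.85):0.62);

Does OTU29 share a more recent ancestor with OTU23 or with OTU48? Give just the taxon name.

OTU48

The MRCA of OTU29 and OTU48 subtends (OTU29,((OTU48,OTU10),OTU56)) (4 taxa).
The MRCA of OTU29 and OTU23 is the root, subtending the entire tree (15 taxa).
The first is nested inside the second, so OTU29 shares a more recent common ancestor with OTU48.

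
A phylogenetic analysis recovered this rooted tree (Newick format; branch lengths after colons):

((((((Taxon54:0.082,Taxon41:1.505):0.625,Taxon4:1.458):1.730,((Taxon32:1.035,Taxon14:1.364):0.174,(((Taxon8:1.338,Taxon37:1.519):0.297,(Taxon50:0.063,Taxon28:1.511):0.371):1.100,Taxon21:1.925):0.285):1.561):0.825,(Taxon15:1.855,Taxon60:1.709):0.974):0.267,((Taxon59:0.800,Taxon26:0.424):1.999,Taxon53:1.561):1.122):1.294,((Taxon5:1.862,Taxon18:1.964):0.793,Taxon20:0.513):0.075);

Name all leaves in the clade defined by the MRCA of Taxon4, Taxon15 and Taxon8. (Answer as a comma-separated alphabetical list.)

Tracing Taxon4: it sits inside ((Taxon54,Taxon41),Taxon4).
Tracing Taxon15: it sits inside (Taxon15,Taxon60).
Tracing Taxon8: it sits inside (Taxon8,Taxon37).
The smallest clade enclosing all 3 is ((((Taxon54,Taxon41),Taxon4),((Taxon32,Taxon14),(((Taxon8,Taxon37),(Taxon50,Taxon28)),Taxon21))),(Taxon15,Taxon60)); the answer is its 12 terminal taxa in alphabetical order.

Taxon14, Taxon15, Taxon21, Taxon28, Taxon32, Taxon37, Taxon4, Taxon41, Taxon50, Taxon54, Taxon60, Taxon8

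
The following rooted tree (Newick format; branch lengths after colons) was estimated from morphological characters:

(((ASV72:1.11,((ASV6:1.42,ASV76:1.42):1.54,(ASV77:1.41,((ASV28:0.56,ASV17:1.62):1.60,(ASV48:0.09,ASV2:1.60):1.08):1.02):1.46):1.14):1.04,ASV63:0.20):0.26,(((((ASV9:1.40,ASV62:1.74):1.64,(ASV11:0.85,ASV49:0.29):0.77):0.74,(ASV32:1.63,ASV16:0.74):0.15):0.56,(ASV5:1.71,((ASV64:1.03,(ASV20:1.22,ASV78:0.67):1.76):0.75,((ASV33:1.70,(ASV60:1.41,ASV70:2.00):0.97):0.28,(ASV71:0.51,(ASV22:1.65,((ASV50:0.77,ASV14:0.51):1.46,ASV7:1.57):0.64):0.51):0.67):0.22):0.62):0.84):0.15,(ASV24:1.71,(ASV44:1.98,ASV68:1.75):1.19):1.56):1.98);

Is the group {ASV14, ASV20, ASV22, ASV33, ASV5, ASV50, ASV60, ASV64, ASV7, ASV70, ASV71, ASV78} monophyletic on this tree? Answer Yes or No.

The most recent common ancestor of these taxa subtends (ASV5,((ASV64,(ASV20,ASV78)),((ASV33,(ASV60,ASV70)),(ASV71,(ASV22,((ASV50,ASV14),ASV7)))))).
That clade has exactly 12 tips — every listed taxon and nothing else — so the group is monophyletic.

Yes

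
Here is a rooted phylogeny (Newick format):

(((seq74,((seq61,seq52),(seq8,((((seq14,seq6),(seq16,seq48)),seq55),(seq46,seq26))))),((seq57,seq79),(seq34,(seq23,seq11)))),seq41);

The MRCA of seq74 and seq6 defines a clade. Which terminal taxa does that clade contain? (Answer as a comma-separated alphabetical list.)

Tracing seq74: it sits inside (seq74,((seq61,seq52),(seq8,((((seq14,seq6),(seq16,seq48)),seq55),(seq46,seq26))))).
Tracing seq6: it sits inside (seq14,seq6).
The smallest clade enclosing both is (seq74,((seq61,seq52),(seq8,((((seq14,seq6),(seq16,seq48)),seq55),(seq46,seq26))))); the answer is its 11 terminal taxa in alphabetical order.

seq14, seq16, seq26, seq46, seq48, seq52, seq55, seq6, seq61, seq74, seq8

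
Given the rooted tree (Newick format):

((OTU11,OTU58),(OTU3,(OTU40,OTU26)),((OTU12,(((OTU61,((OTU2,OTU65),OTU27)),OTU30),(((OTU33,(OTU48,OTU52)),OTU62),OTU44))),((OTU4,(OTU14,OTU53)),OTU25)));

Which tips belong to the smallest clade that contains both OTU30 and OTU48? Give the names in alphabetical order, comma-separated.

Tracing OTU30: it sits inside ((OTU61,((OTU2,OTU65),OTU27)),OTU30).
Tracing OTU48: it sits inside (OTU48,OTU52).
The smallest clade enclosing both is (((OTU61,((OTU2,OTU65),OTU27)),OTU30),(((OTU33,(OTU48,OTU52)),OTU62),OTU44)); the answer is its 10 terminal taxa in alphabetical order.

OTU2, OTU27, OTU30, OTU33, OTU44, OTU48, OTU52, OTU61, OTU62, OTU65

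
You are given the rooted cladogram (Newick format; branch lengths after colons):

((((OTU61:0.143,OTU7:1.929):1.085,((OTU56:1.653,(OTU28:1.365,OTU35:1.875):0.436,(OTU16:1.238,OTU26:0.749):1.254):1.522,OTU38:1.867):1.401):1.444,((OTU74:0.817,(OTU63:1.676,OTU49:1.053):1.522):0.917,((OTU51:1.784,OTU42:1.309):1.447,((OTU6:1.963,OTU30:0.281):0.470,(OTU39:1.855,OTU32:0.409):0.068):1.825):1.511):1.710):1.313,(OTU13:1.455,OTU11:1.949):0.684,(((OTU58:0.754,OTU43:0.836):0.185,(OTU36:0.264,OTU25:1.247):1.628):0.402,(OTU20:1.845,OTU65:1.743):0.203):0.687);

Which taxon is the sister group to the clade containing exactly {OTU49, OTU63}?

OTU74

The clade containing exactly {OTU49, OTU63} attaches to the tree at the node subtending (OTU74,(OTU63,OTU49)).
The other lineage descending from that same node — the sister group — is the single tip OTU74.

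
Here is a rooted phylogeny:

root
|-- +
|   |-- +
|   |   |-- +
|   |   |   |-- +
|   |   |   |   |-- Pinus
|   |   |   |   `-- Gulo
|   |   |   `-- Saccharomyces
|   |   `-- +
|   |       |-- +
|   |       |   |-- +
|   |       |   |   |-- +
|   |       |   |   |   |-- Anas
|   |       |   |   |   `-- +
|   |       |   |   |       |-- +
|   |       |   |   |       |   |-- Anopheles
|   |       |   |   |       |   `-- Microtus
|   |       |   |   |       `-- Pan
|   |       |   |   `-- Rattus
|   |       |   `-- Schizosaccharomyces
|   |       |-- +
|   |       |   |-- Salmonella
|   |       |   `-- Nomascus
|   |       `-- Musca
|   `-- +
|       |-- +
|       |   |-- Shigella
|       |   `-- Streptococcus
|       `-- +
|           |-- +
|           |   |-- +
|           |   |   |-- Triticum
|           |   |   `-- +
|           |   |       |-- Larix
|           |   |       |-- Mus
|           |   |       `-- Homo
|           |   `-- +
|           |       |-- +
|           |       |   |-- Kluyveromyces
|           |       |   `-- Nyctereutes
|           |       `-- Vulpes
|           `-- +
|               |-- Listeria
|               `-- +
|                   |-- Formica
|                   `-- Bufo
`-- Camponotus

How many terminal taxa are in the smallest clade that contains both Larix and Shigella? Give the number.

12

The MRCA of Larix and Shigella is the node subtending ((Shigella,Streptococcus),(((Triticum,(Larix,Mus,Homo)),((Kluyveromyces,Nyctereutes),Vulpes)),(Listeria,(Formica,Bufo)))).
That clade contains 12 terminal taxa: Bufo, Formica, Homo, Kluyveromyces, Larix, Listeria, Mus, Nyctereutes, Shigella, Streptococcus, Triticum, Vulpes.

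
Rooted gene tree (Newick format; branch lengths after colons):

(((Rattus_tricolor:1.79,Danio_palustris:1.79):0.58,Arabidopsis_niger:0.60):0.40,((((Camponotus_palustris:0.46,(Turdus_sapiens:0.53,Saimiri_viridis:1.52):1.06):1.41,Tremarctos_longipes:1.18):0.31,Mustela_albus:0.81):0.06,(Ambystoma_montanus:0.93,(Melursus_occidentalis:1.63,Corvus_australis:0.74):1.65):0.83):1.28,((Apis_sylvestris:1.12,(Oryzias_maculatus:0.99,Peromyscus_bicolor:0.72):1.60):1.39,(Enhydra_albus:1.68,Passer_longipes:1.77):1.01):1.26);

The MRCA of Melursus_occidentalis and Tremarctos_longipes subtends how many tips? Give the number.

8

The MRCA of Melursus_occidentalis and Tremarctos_longipes is the node subtending ((((Camponotus_palustris,(Turdus_sapiens,Saimiri_viridis)),Tremarctos_longipes),Mustela_albus),(Ambystoma_montanus,(Melursus_occidentalis,Corvus_australis))).
That clade contains 8 terminal taxa: Ambystoma_montanus, Camponotus_palustris, Corvus_australis, Melursus_occidentalis, Mustela_albus, Saimiri_viridis, Tremarctos_longipes, Turdus_sapiens.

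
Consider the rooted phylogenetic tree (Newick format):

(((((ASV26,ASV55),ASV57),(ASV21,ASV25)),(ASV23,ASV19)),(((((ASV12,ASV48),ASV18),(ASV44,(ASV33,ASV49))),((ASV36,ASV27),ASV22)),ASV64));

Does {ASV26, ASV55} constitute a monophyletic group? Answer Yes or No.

Yes

The most recent common ancestor of these taxa subtends (ASV26,ASV55).
That clade has exactly 2 tips — every listed taxon and nothing else — so the group is monophyletic.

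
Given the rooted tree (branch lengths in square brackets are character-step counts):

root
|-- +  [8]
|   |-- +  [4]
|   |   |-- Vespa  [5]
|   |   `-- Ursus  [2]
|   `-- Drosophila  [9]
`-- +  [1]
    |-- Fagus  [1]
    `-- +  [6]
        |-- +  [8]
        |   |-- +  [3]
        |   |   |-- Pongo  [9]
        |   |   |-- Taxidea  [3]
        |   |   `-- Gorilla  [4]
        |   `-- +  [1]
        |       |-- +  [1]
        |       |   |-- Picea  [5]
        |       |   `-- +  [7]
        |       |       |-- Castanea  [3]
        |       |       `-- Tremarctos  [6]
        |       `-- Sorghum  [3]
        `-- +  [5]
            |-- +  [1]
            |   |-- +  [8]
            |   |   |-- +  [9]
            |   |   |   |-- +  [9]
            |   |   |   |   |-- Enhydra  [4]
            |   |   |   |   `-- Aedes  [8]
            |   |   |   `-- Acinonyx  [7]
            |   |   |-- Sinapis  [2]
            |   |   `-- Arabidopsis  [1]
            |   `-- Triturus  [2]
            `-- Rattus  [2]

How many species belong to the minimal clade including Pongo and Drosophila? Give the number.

18

The MRCA of Pongo and Drosophila is the root, so the clade is the entire tree.
That clade contains 18 terminal taxa: Acinonyx, Aedes, Arabidopsis, Castanea, Drosophila, Enhydra, Fagus, Gorilla, Picea, Pongo, Rattus, Sinapis, Sorghum, Taxidea, Tremarctos, Triturus, Ursus, Vespa.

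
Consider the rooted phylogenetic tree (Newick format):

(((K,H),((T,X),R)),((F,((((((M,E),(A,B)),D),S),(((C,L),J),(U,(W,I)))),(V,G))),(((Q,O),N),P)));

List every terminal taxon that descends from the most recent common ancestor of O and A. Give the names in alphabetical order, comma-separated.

A, B, C, D, E, F, G, I, J, L, M, N, O, P, Q, S, U, V, W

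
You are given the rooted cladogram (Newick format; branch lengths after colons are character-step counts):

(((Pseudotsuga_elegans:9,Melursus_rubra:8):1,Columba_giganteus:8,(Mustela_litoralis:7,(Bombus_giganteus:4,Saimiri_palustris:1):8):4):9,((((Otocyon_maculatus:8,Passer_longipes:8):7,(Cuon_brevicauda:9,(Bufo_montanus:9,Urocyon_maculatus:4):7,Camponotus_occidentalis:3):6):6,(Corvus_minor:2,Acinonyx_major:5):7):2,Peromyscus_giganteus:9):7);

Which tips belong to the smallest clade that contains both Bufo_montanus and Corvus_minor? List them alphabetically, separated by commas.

Tracing Bufo_montanus: it sits inside (Bufo_montanus,Urocyon_maculatus).
Tracing Corvus_minor: it sits inside (Corvus_minor,Acinonyx_major).
The smallest clade enclosing both is (((Otocyon_maculatus,Passer_longipes),(Cuon_brevicauda,(Bufo_montanus,Urocyon_maculatus),Camponotus_occidentalis)),(Corvus_minor,Acinonyx_major)); the answer is its 8 terminal taxa in alphabetical order.

Acinonyx_major, Bufo_montanus, Camponotus_occidentalis, Corvus_minor, Cuon_brevicauda, Otocyon_maculatus, Passer_longipes, Urocyon_maculatus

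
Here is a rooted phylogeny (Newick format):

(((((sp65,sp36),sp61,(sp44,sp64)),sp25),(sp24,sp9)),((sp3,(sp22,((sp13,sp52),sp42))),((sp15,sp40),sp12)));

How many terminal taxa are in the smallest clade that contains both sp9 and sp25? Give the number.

The MRCA of sp9 and sp25 is the node subtending ((((sp65,sp36),sp61,(sp44,sp64)),sp25),(sp24,sp9)).
That clade contains 8 terminal taxa: sp24, sp25, sp36, sp44, sp61, sp64, sp65, sp9.

8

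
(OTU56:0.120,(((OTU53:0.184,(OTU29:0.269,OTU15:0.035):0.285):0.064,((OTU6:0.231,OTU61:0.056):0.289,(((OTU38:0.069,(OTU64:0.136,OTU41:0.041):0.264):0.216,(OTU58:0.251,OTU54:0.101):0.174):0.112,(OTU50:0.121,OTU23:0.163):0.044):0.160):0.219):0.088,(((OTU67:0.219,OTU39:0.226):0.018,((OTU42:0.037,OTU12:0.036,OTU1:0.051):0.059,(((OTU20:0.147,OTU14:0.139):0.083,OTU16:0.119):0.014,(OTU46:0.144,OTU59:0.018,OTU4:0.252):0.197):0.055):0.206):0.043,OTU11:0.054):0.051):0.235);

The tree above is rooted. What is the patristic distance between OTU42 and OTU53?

The path runs OTU42 → … → MRCA → … → OTU53; the MRCA is the node subtending (((OTU53,(OTU29,OTU15)),((OTU6,OTU61),(((OTU38,(OTU64,OTU41)),(OTU58,OTU54)),(OTU50,OTU23)))),(((OTU67,OTU39),((OTU42,OTU12,OTU1),(((OTU20,OTU14),OTU16),(OTU46,OTU59,OTU4)))),OTU11)).
Branch lengths along that path: 0.037 + 0.059 + 0.206 + 0.043 + 0.051 + 0.088 + 0.064 + 0.184 = 0.732.

0.732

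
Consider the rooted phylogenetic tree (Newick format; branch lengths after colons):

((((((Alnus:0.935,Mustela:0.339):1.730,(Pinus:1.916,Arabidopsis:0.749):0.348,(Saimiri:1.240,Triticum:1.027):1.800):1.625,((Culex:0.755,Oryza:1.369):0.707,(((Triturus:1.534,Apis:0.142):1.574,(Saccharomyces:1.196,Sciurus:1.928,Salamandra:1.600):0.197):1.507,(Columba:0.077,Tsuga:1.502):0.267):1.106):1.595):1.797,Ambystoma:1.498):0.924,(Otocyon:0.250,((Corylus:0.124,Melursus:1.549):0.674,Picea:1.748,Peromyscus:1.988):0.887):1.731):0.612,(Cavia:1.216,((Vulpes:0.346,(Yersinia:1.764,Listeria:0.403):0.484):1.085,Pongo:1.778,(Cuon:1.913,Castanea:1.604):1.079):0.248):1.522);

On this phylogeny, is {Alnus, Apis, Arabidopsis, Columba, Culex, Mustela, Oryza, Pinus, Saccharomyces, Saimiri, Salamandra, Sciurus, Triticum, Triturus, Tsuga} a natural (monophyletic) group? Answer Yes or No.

The most recent common ancestor of these taxa subtends (((Alnus,Mustela),(Pinus,Arabidopsis),(Saimiri,Triticum)),((Culex,Oryza),(((Triturus,Apis),(Saccharomyces,Sciurus,Salamandra)),(Columba,Tsuga)))).
That clade has exactly 15 tips — every listed taxon and nothing else — so the group is monophyletic.

Yes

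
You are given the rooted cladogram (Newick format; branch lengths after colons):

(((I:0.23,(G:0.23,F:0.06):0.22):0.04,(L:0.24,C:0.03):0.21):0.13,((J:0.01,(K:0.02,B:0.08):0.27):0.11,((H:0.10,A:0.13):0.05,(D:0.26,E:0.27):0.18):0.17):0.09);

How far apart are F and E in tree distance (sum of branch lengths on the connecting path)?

The path runs F → … → MRCA → … → E; the MRCA is the root of the tree.
Branch lengths along that path: 0.06 + 0.22 + 0.04 + 0.13 + 0.09 + 0.17 + 0.18 + 0.27 = 1.16.

1.16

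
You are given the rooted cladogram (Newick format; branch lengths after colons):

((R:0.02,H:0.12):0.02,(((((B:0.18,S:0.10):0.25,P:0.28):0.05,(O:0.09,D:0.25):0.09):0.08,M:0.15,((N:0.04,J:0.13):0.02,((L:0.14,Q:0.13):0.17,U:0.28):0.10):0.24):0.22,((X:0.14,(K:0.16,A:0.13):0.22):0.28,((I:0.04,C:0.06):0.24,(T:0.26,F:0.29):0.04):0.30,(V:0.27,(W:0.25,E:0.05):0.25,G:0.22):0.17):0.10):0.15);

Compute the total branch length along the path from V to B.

The path runs V → … → MRCA → … → B; the MRCA is the node subtending (((((B,S),P),(O,D)),M,((N,J),((L,Q),U))),((X,(K,A)),((I,C),(T,F)),(V,(W,E),G))).
Branch lengths along that path: 0.27 + 0.17 + 0.10 + 0.22 + 0.08 + 0.05 + 0.25 + 0.18 = 1.32.

1.32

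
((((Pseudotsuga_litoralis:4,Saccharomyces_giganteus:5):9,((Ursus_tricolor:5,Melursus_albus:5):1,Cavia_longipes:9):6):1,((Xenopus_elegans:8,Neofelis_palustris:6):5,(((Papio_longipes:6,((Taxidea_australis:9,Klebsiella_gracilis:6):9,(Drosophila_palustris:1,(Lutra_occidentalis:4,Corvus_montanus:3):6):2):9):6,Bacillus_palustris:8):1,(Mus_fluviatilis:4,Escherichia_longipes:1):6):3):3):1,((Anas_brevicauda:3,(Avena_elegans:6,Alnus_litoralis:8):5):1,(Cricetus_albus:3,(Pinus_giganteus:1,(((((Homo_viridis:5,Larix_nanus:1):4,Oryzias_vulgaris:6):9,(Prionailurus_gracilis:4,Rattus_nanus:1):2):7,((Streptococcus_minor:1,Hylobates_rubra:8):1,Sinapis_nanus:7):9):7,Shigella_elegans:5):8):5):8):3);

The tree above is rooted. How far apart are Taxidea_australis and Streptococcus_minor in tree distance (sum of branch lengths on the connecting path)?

The path runs Taxidea_australis → … → MRCA → … → Streptococcus_minor; the MRCA is the root of the tree.
Branch lengths along that path: 9 + 9 + 9 + 6 + 1 + 3 + 3 + 1 + 3 + 8 + 5 + 8 + 7 + 9 + 1 + 1 = 83.

83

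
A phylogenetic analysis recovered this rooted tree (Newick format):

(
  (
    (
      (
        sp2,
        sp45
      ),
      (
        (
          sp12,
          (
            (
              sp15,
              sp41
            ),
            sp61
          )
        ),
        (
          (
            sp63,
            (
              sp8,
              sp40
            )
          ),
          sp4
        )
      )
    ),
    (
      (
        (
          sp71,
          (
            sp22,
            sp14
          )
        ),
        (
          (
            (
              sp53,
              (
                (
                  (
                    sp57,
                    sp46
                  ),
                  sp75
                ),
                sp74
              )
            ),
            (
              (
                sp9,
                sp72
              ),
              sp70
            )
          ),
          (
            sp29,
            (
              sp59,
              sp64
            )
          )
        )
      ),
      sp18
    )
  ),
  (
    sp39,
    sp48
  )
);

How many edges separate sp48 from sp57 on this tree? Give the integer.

12

The MRCA of sp48 and sp57 is the root of the tree.
From sp48 up to that node: 2 branches. From sp57 up to the same node: 10 branches. Total: 2 + 10 = 12.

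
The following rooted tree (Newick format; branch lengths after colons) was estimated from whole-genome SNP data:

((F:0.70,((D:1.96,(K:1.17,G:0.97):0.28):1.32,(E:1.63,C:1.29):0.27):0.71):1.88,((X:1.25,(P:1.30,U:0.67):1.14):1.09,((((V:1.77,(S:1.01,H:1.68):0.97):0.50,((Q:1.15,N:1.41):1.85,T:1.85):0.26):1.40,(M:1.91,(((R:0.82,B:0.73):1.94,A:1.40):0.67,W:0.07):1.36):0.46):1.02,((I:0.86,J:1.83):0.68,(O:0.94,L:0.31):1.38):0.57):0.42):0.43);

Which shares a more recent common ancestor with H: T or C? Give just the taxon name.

The MRCA of H and T subtends ((V,(S,H)),((Q,N),T)) (6 taxa).
The MRCA of H and C is the root, subtending the entire tree (24 taxa).
The first is nested inside the second, so H shares a more recent common ancestor with T.

T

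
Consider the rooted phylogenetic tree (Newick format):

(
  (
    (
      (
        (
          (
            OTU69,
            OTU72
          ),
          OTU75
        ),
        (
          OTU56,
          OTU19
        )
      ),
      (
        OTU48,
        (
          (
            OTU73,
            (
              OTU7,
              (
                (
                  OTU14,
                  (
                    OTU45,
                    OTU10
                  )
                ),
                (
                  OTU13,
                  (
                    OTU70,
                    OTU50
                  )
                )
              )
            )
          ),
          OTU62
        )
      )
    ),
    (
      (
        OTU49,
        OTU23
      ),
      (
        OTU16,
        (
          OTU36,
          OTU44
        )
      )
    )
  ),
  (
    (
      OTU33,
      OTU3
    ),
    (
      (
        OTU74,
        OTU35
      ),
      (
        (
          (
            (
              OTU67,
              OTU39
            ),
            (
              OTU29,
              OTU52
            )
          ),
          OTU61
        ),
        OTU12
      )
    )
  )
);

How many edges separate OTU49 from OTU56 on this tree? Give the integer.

7

The MRCA of OTU49 and OTU56 is the node subtending (((((OTU69,OTU72),OTU75),(OTU56,OTU19)),(OTU48,((OTU73,(OTU7,((OTU14,(OTU45,OTU10)),(OTU13,(OTU70,OTU50))))),OTU62))),((OTU49,OTU23),(OTU16,(OTU36,OTU44)))).
From OTU49 up to that node: 3 branches. From OTU56 up to the same node: 4 branches. Total: 3 + 4 = 7.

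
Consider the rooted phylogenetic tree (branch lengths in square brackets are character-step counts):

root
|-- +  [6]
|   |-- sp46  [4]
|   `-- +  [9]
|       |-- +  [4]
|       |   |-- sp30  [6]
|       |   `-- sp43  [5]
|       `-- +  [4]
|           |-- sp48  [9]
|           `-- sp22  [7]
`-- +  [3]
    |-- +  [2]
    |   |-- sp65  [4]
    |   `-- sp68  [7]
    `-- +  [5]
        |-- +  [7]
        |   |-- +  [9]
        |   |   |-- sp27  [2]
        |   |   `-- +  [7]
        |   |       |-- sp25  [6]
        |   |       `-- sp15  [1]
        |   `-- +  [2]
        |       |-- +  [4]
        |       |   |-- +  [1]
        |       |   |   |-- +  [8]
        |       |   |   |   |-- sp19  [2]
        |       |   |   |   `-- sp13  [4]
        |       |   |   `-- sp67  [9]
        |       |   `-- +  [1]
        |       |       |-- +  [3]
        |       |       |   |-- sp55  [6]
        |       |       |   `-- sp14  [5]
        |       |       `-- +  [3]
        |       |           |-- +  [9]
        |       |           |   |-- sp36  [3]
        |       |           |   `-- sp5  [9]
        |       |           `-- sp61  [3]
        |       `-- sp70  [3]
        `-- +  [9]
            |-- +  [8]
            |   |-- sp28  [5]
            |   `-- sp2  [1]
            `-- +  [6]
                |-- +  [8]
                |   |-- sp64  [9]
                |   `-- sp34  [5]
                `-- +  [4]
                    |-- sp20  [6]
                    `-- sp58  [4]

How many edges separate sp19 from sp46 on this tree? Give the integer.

10

The MRCA of sp19 and sp46 is the root of the tree.
From sp19 up to that node: 8 branches. From sp46 up to the same node: 2 branches. Total: 8 + 2 = 10.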